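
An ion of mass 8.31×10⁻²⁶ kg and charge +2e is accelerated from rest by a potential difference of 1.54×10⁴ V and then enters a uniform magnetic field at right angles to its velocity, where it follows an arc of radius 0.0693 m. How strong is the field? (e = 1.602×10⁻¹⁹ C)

v = √(2|q|V/m) = √(2·3.204×10⁻¹⁹·1.54×10⁴/8.31×10⁻²⁶) ≈ 3.446×10⁵ m/s.
B = mv/(|q|r) = (8.31×10⁻²⁶)(3.446×10⁵)/((3.204×10⁻¹⁹)(0.0693)) ≈ 1.29 T.

B ≈ 1.29 T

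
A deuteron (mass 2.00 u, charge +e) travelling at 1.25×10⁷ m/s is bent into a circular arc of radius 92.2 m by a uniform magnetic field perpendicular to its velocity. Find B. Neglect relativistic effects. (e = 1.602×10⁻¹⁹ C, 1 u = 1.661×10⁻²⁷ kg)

B ≈ 2.81×10⁻³ T

From |q|vB = mv²/r, B = mv/(|q|r).
B = (3.322×10⁻²⁷)(1.25×10⁷)/((1.602×10⁻¹⁹)(92.2)) ≈ 2.81×10⁻³ T.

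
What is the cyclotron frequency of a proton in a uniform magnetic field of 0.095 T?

f ≈ 1.4×10⁶ Hz

f = |q|B/(2πm).
f = (1.602×10⁻¹⁹)(0.095)/(2π·1.673×10⁻²⁷) ≈ 1.4×10⁶ Hz.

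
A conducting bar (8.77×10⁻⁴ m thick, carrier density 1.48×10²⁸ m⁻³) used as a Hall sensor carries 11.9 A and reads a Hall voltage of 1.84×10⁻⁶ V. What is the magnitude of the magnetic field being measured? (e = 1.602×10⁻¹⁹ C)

From V_H = IB/(n e t), B = V_H n e t / I.
B = (1.84×10⁻⁶)(1.48×10²⁸)(1.602×10⁻¹⁹)(8.77×10⁻⁴)/11.9 ≈ 0.322 T.

B ≈ 0.322 T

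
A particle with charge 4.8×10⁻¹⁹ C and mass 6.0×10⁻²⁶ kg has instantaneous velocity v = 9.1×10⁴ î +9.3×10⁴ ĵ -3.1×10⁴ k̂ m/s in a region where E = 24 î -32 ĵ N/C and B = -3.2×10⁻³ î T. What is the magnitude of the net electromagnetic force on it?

|F| ≈ 1.47×10⁻¹⁶ N

v×B = (0, 99.2, 298) N/C.
E + v×B = (24.0, 67.2, 298) N/C.
F = q(E + v×B) = (4.8×10⁻¹⁹ C)·(24.0, 67.2, 298) = (1.15×10⁻¹⁷, 3.23×10⁻¹⁷, 1.43×10⁻¹⁶) N.
|F| = 1.47×10⁻¹⁶ N.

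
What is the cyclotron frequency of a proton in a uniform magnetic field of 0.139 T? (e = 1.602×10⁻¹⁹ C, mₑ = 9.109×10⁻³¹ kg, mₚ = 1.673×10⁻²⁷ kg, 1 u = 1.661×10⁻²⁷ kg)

f = |q|B/(2πm).
f = (1.602×10⁻¹⁹)(0.139)/(2π·1.673×10⁻²⁷) ≈ 2.12×10⁶ Hz.

f ≈ 2.12×10⁶ Hz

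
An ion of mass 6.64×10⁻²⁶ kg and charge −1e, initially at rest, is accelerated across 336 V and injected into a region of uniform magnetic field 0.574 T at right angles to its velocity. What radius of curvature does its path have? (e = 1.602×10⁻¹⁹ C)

r ≈ 0.0291 m

Acceleration: |q|V = ½mv² ⇒ v = √(2|q|V/m) = √(2·1.602×10⁻¹⁹·336/6.64×10⁻²⁶) ≈ 4.027×10⁴ m/s.
In the field: r = mv/(|q|B) = (6.64×10⁻²⁶)(4.027×10⁴)/((1.602×10⁻¹⁹)(0.574)) ≈ 0.0291 m.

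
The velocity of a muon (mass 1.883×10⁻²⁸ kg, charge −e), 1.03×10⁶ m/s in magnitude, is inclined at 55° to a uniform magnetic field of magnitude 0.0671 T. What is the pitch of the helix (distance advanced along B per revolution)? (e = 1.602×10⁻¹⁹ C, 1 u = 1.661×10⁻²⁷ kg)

p ≈ 0.0650 m

v∥ = v cosθ = 1.03×10⁶·cos55° ≈ 5.908×10⁵ m/s.
T = 2πm/(|q|B) = 2π(1.883×10⁻²⁸)/((1.602×10⁻¹⁹)(0.0671)) ≈ 1.101×10⁻⁷ s.
pitch = v∥ T = (5.908×10⁵)(1.101×10⁻⁷) ≈ 0.0650 m.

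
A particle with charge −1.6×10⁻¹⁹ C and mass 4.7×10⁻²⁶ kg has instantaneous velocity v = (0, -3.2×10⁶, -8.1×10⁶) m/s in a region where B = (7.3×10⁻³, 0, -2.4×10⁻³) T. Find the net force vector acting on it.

v×B = (7680, -5.91×10⁴, 2.34×10⁴) N/C.
F = q v×B = (−1.6×10⁻¹⁹ C)·(7680, -5.91×10⁴, 2.34×10⁴) = (-1.23×10⁻¹⁵, 9.46×10⁻¹⁵, -3.74×10⁻¹⁵) N.

F ≈ (-1.23×10⁻¹⁵, 9.46×10⁻¹⁵, -3.74×10⁻¹⁵) N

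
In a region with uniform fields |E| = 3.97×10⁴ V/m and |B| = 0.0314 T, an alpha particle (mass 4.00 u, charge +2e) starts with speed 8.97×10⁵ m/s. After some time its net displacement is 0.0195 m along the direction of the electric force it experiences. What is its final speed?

B does no work; ΔKE = |q|E d.
½mv_f² = ½mv₀² + |q|Ed = ½(6.644×10⁻²⁷)(8.97×10⁵)² + (3.204×10⁻¹⁹)(3.97×10⁴)(0.0195) ≈ 2.673×10⁻¹⁵ J + 2.480×10⁻¹⁶ J ≈ 2.921×10⁻¹⁵ J.
v_f = √(2·2.921×10⁻¹⁵/6.644×10⁻²⁷) ≈ 9.38×10⁵ m/s.

v_f ≈ 9.38×10⁵ m/s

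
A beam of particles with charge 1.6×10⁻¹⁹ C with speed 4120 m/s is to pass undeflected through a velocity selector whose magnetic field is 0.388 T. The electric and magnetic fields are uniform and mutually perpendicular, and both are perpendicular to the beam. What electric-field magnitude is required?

For straight-line motion qE = qvB, so E = vB.
E = 4120 × 0.388 = 1600 V/m.

E = 1600 V/m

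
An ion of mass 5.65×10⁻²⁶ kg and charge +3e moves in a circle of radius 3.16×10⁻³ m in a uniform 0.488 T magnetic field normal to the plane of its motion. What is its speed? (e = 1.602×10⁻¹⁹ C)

v ≈ 1.31×10⁴ m/s

From |q|vB = mv²/r, v = |q|Br/m.
v = (4.806×10⁻¹⁹)(0.488)(3.16×10⁻³)/5.65×10⁻²⁶ ≈ 1.31×10⁴ m/s.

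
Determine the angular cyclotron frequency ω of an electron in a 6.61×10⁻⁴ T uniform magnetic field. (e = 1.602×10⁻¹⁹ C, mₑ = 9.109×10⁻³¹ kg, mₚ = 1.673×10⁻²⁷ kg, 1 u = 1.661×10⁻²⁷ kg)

ω = |q|B/m.
ω = (1.602×10⁻¹⁹)(6.61×10⁻⁴)/9.109×10⁻³¹ ≈ 1.16×10⁸ rad/s.

ω ≈ 1.16×10⁸ rad/s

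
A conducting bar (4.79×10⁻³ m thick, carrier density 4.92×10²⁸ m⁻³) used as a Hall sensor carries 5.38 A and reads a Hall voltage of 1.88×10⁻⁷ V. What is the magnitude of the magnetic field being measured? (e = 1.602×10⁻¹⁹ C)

From V_H = IB/(n e t), B = V_H n e t / I.
B = (1.88×10⁻⁷)(4.92×10²⁸)(1.602×10⁻¹⁹)(4.79×10⁻³)/5.38 ≈ 1.32 T.

B ≈ 1.32 T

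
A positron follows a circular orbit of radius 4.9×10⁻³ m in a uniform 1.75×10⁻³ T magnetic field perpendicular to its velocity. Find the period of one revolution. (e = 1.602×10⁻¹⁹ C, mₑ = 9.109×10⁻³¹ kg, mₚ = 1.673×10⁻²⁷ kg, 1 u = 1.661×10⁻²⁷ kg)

T ≈ 2.04×10⁻⁸ s

The cyclotron period depends only on m, q, B: T = 2πm/(|q|B).
T = 2π(9.109×10⁻³¹)/((1.602×10⁻¹⁹)(1.75×10⁻³)) ≈ 2.04×10⁻⁸ s.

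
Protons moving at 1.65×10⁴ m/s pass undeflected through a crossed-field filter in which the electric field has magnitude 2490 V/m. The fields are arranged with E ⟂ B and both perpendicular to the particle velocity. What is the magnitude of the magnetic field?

B = 0.151 T

Balance of forces in the selector: qE = qvB ⇒ B = E/v.
B = 2490/1.65×10⁴ = 0.151 T.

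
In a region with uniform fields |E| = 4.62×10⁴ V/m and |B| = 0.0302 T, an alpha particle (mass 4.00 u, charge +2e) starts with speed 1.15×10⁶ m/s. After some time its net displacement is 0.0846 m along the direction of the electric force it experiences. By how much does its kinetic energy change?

ΔKE ≈ 1.25×10⁻¹⁵ J

The magnetic force is always ⟂ v and does no work; only the electric force changes KE.
ΔKE = F_E · d = |q|E d = (3.204×10⁻¹⁹)(4.62×10⁴)(0.0846) ≈ 1.25×10⁻¹⁵ J.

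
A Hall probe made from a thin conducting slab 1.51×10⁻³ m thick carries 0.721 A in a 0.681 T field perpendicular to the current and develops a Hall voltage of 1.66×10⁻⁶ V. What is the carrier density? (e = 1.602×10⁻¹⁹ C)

From V_H = IB/(n e t), n = IB/(V_H e t).
n = (0.721)(0.681)/((1.66×10⁻⁶)(1.602×10⁻¹⁹)(1.51×10⁻³)) ≈ 1.22×10²⁷ m⁻³.

n ≈ 1.22×10²⁷ m⁻³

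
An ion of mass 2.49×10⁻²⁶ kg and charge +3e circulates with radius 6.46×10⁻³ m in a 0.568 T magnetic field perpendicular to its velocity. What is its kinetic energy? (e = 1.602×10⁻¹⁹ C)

KE ≈ 6.24×10⁻¹⁷ J

v = |q|Br/m, then KE = ½mv² = (qBr)²/(2m).
v = (4.806×10⁻¹⁹)(0.568)(6.46×10⁻³)/2.49×10⁻²⁶ ≈ 7.082×10⁴ m/s.
KE = ½(2.49×10⁻²⁶)(7.082×10⁴)² ≈ 6.24×10⁻¹⁷ J.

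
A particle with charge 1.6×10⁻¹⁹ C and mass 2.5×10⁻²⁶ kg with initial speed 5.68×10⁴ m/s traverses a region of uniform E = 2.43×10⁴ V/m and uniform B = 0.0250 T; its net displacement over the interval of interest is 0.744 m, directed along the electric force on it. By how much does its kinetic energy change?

ΔKE ≈ 2.89×10⁻¹⁵ J

The magnetic force is always ⟂ v and does no work; only the electric force changes KE.
ΔKE = F_E · d = |q|E d = (1.6×10⁻¹⁹)(2.43×10⁴)(0.744) ≈ 2.89×10⁻¹⁵ J.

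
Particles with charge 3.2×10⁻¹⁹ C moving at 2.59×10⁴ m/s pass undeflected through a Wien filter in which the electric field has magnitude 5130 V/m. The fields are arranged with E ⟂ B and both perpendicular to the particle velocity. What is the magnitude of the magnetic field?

B = 0.198 T

Balance of forces in the selector: qE = qvB ⇒ B = E/v.
B = 5130/2.59×10⁴ = 0.198 T.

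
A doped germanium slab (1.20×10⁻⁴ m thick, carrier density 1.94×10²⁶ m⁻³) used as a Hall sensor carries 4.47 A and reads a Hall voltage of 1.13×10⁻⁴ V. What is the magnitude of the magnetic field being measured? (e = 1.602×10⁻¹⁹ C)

From V_H = IB/(n e t), B = V_H n e t / I.
B = (1.13×10⁻⁴)(1.94×10²⁶)(1.602×10⁻¹⁹)(1.20×10⁻⁴)/4.47 ≈ 0.0943 T.

B ≈ 0.0943 T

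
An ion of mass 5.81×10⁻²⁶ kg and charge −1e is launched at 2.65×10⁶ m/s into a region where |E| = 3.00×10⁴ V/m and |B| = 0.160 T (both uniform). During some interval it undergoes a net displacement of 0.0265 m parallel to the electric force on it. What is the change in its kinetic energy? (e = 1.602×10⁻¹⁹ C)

The magnetic force is always ⟂ v and does no work; only the electric force changes KE.
ΔKE = F_E · d = |q|E d = (1.602×10⁻¹⁹)(3.00×10⁴)(0.0265) ≈ 1.27×10⁻¹⁶ J.

ΔKE ≈ 1.27×10⁻¹⁶ J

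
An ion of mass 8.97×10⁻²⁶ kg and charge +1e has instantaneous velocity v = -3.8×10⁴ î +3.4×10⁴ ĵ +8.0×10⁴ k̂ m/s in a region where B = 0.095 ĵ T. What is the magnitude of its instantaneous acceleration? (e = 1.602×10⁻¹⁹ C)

|a| ≈ 1.50×10¹⁰ m/s²

v×B = (-7600, 0, -3610) N/C.
F = q v×B = (1.602×10⁻¹⁹ C)·(-7600, 0, -3610) = (-1.22×10⁻¹⁵, 0, -5.78×10⁻¹⁶) N.
|a| = |F|/m = 1.348×10⁻¹⁵/8.97×10⁻²⁶ ≈ 1.50×10¹⁰ m/s².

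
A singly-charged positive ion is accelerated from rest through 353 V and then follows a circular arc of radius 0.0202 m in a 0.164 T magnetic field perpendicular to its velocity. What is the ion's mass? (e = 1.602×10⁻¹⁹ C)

Combine |q|V = ½mv² and r = mv/(|q|B): eliminate v to get m = qB²r²/(2V).
m = (1.602×10⁻¹⁹)(0.164)²(0.0202)²/(2·353) ≈ 2.49×10⁻²⁷ kg.

m ≈ 2.49×10⁻²⁷ kg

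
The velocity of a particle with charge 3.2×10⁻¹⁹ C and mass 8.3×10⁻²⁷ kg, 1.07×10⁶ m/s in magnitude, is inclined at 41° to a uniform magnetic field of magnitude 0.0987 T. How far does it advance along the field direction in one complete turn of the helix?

p ≈ 1.33 m

v∥ = v cosθ = 1.07×10⁶·cos41° ≈ 8.075×10⁵ m/s.
T = 2πm/(|q|B) = 2π(8.3×10⁻²⁷)/((3.2×10⁻¹⁹)(0.0987)) ≈ 1.651×10⁻⁶ s.
pitch = v∥ T = (8.075×10⁵)(1.651×10⁻⁶) ≈ 1.33 m.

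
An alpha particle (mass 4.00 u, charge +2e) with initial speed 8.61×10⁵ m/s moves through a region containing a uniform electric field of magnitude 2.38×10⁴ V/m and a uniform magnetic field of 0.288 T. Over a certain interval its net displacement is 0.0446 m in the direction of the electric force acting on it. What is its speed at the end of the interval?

v_f ≈ 9.19×10⁵ m/s

B does no work; ΔKE = |q|E d.
½mv_f² = ½mv₀² + |q|Ed = ½(6.644×10⁻²⁷)(8.61×10⁵)² + (3.204×10⁻¹⁹)(2.38×10⁴)(0.0446) ≈ 2.463×10⁻¹⁵ J + 3.401×10⁻¹⁶ J ≈ 2.803×10⁻¹⁵ J.
v_f = √(2·2.803×10⁻¹⁵/6.644×10⁻²⁷) ≈ 9.19×10⁵ m/s.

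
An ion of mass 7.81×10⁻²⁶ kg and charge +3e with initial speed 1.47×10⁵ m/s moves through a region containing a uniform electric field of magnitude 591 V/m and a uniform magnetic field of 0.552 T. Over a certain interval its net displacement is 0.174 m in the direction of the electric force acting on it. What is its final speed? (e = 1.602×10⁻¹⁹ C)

B does no work; ΔKE = |q|E d.
½mv_f² = ½mv₀² + |q|Ed = ½(7.81×10⁻²⁶)(1.47×10⁵)² + (4.806×10⁻¹⁹)(591)(0.174) ≈ 8.438×10⁻¹⁶ J + 4.942×10⁻¹⁷ J ≈ 8.933×10⁻¹⁶ J.
v_f = √(2·8.933×10⁻¹⁶/7.81×10⁻²⁶) ≈ 1.51×10⁵ m/s.

v_f ≈ 1.51×10⁵ m/s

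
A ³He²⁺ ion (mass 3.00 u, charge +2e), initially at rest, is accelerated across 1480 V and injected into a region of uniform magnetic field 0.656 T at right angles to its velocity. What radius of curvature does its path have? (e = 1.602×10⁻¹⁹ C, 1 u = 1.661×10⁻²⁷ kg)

r ≈ 0.0103 m

Acceleration: |q|V = ½mv² ⇒ v = √(2|q|V/m) = √(2·3.204×10⁻¹⁹·1480/4.983×10⁻²⁷) ≈ 4.363×10⁵ m/s.
In the field: r = mv/(|q|B) = (4.983×10⁻²⁷)(4.363×10⁵)/((3.204×10⁻¹⁹)(0.656)) ≈ 0.0103 m.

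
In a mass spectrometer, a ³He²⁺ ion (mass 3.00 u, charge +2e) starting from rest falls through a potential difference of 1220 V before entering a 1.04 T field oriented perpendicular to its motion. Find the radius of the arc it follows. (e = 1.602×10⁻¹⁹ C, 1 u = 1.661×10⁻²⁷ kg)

r ≈ 5.92×10⁻³ m

Acceleration: |q|V = ½mv² ⇒ v = √(2|q|V/m) = √(2·3.204×10⁻¹⁹·1220/4.983×10⁻²⁷) ≈ 3.961×10⁵ m/s.
In the field: r = mv/(|q|B) = (4.983×10⁻²⁷)(3.961×10⁵)/((3.204×10⁻¹⁹)(1.04)) ≈ 5.92×10⁻³ m.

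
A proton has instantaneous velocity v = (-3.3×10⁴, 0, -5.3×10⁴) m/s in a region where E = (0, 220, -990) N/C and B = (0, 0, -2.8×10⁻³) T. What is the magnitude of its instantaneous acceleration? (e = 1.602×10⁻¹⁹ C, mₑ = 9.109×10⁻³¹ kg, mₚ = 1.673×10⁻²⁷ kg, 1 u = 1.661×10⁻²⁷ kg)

|a| ≈ 9.56×10¹⁰ m/s²

v×B = (0, -92.4, 0) N/C.
E + v×B = (0, 128, -990) N/C.
F = q(E + v×B) = (1.602×10⁻¹⁹ C)·(0, 128, -990) = (0, 2.04×10⁻¹⁷, -1.59×10⁻¹⁶) N.
|a| = |F|/m = 1.599×10⁻¹⁶/1.673×10⁻²⁷ ≈ 9.56×10¹⁰ m/s².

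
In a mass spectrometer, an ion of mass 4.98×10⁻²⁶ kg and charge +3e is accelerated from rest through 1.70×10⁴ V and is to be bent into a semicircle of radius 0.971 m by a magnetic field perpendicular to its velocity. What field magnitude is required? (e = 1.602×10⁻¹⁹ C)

v = √(2|q|V/m) = √(2·4.806×10⁻¹⁹·1.70×10⁴/4.98×10⁻²⁶) ≈ 5.728×10⁵ m/s.
B = mv/(|q|r) = (4.98×10⁻²⁶)(5.728×10⁵)/((4.806×10⁻¹⁹)(0.971)) ≈ 0.0611 T.

B ≈ 0.0611 T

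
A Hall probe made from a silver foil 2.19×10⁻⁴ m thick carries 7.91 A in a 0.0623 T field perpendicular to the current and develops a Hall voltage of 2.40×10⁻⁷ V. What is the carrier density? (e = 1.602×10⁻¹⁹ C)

From V_H = IB/(n e t), n = IB/(V_H e t).
n = (7.91)(0.0623)/((2.40×10⁻⁷)(1.602×10⁻¹⁹)(2.19×10⁻⁴)) ≈ 5.85×10²⁸ m⁻³.

n ≈ 5.85×10²⁸ m⁻³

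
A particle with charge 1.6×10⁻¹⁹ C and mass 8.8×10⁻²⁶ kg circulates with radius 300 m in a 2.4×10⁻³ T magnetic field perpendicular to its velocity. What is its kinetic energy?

v = |q|Br/m, then KE = ½mv² = (qBr)²/(2m).
v = (1.6×10⁻¹⁹)(2.4×10⁻³)(300)/8.8×10⁻²⁶ ≈ 1.309×10⁶ m/s.
KE = ½(8.8×10⁻²⁶)(1.309×10⁶)² ≈ 7.5×10⁻¹⁴ J.

KE ≈ 7.5×10⁻¹⁴ J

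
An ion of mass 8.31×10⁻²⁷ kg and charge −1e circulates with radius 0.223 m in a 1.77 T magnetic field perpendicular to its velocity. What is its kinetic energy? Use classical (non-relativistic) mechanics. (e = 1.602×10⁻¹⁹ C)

v = |q|Br/m, then KE = ½mv² = (qBr)²/(2m).
v = (1.602×10⁻¹⁹)(1.77)(0.223)/8.31×10⁻²⁷ ≈ 7.609×10⁶ m/s.
KE = ½(8.31×10⁻²⁷)(7.609×10⁶)² ≈ 2.41×10⁻¹³ J.

KE ≈ 2.41×10⁻¹³ J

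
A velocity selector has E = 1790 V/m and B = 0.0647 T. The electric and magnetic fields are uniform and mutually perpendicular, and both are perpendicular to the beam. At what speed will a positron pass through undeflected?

For undeflected motion the electric and magnetic forces balance: qE = qvB.
v = E/B = 1790/0.0647 = 2.77×10⁴ m/s.

v = 2.77×10⁴ m/s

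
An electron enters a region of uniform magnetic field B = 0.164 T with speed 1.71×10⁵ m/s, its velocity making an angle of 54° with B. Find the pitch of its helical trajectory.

p ≈ 2.19×10⁻⁵ m

v∥ = v cosθ = 1.71×10⁵·cos54° ≈ 1.005×10⁵ m/s.
T = 2πm/(|q|B) = 2π(9.109×10⁻³¹)/((1.602×10⁻¹⁹)(0.164)) ≈ 2.178×10⁻¹⁰ s.
pitch = v∥ T = (1.005×10⁵)(2.178×10⁻¹⁰) ≈ 2.19×10⁻⁵ m.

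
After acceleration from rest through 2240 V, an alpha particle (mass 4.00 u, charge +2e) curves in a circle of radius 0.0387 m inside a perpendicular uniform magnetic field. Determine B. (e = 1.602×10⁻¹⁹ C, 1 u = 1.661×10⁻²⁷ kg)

B ≈ 0.249 T

v = √(2|q|V/m) = √(2·3.204×10⁻¹⁹·2240/6.644×10⁻²⁷) ≈ 4.648×10⁵ m/s.
B = mv/(|q|r) = (6.644×10⁻²⁷)(4.648×10⁵)/((3.204×10⁻¹⁹)(0.0387)) ≈ 0.249 T.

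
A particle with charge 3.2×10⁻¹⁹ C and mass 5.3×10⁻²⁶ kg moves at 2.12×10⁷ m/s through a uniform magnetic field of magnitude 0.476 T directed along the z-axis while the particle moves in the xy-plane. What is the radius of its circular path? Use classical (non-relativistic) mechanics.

r ≈ 7.38 m

The magnetic force provides the centripetal force: |q|vB = mv²/r.
r = mv/(|q|B) = (5.3×10⁻²⁶)(2.12×10⁷)/((3.2×10⁻¹⁹)(0.476)) ≈ 7.38 m.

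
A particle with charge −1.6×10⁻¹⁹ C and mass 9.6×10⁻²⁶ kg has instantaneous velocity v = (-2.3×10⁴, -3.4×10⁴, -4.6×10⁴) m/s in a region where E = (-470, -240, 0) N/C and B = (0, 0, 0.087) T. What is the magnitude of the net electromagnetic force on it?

v×B = (-2960, 2000, 0) N/C.
E + v×B = (-3430, 1760, 0) N/C.
F = q(E + v×B) = (−1.6×10⁻¹⁹ C)·(-3430, 1760, 0) = (5.48×10⁻¹⁶, -2.82×10⁻¹⁶, 0) N.
|F| = 6.17×10⁻¹⁶ N.

|F| ≈ 6.17×10⁻¹⁶ N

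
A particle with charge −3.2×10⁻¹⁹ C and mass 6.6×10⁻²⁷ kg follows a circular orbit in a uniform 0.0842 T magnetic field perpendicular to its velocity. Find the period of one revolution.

T ≈ 1.54×10⁻⁶ s

The cyclotron period depends only on m, q, B: T = 2πm/(|q|B).
T = 2π(6.6×10⁻²⁷)/((3.2×10⁻¹⁹)(0.0842)) ≈ 1.54×10⁻⁶ s.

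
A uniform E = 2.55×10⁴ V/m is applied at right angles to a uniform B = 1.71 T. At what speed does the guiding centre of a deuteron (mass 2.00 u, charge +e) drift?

In crossed fields the guiding centre drifts at v_d = |E×B|/B² = E/B, independent of charge and mass.
v_d = 2.55×10⁴/1.71 = 1.49×10⁴ m/s.

v_d ≈ 1.49×10⁴ m/s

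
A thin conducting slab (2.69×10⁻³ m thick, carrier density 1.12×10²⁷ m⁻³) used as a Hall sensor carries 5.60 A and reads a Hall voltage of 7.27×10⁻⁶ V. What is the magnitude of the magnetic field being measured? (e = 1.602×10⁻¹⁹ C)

B ≈ 0.627 T

From V_H = IB/(n e t), B = V_H n e t / I.
B = (7.27×10⁻⁶)(1.12×10²⁷)(1.602×10⁻¹⁹)(2.69×10⁻³)/5.60 ≈ 0.627 T.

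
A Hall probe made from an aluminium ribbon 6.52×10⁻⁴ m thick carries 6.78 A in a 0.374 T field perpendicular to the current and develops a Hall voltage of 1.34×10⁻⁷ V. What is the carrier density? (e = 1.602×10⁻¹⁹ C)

n ≈ 1.81×10²⁹ m⁻³

From V_H = IB/(n e t), n = IB/(V_H e t).
n = (6.78)(0.374)/((1.34×10⁻⁷)(1.602×10⁻¹⁹)(6.52×10⁻⁴)) ≈ 1.81×10²⁹ m⁻³.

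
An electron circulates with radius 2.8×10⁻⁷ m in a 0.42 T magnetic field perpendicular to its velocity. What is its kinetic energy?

v = |q|Br/m, then KE = ½mv² = (qBr)²/(2m).
v = (1.602×10⁻¹⁹)(0.42)(2.8×10⁻⁷)/9.109×10⁻³¹ ≈ 2.068×10⁴ m/s.
KE = ½(9.109×10⁻³¹)(2.068×10⁴)² ≈ 1.9×10⁻²² J = 1.2×10⁻³ eV.

KE ≈ 1.2×10⁻³ eV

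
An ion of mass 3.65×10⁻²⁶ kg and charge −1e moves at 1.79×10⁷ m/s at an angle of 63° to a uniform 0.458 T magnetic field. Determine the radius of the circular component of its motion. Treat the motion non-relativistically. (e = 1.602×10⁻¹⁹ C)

r ≈ 7.93 m

v⊥ = v sinθ = 1.79×10⁷·sin63° ≈ 1.595×10⁷ m/s.
r = m v⊥/(|q|B) = (3.65×10⁻²⁶)(1.595×10⁷)/((1.602×10⁻¹⁹)(0.458)) ≈ 7.93 m.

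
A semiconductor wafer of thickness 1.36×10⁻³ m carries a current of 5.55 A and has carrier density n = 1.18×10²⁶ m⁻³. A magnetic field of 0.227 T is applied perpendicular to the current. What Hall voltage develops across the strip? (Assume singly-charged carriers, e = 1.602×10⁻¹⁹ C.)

V_H ≈ 4.90×10⁻⁵ V

V_H = IB/(n e t).
V_H = (5.55)(0.227)/((1.18×10²⁶)(1.602×10⁻¹⁹)(1.36×10⁻³)) ≈ 4.90×10⁻⁵ V.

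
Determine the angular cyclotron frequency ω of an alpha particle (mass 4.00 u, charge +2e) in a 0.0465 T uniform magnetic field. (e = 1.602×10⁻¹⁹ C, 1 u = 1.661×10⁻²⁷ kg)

ω = |q|B/m.
ω = (3.204×10⁻¹⁹)(0.0465)/6.644×10⁻²⁷ ≈ 2.24×10⁶ rad/s.

ω ≈ 2.24×10⁶ rad/s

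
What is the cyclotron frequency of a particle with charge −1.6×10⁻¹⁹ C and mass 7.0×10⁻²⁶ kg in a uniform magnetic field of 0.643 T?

f = |q|B/(2πm).
f = (1.6×10⁻¹⁹)(0.643)/(2π·7.0×10⁻²⁶) ≈ 2.34×10⁵ Hz.

f ≈ 2.34×10⁵ Hz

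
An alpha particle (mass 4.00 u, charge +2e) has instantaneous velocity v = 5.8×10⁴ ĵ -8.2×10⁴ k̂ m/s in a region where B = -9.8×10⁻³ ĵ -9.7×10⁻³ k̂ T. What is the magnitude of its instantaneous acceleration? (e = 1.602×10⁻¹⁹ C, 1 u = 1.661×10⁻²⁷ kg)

|a| ≈ 6.59×10¹⁰ m/s²

v×B = (-1370, 0, 0) N/C.
F = q v×B = (3.204×10⁻¹⁹ C)·(-1370, 0, 0) = (-4.38×10⁻¹⁶, 0, 0) N.
|a| = |F|/m = 4.377×10⁻¹⁶/6.644×10⁻²⁷ ≈ 6.59×10¹⁰ m/s².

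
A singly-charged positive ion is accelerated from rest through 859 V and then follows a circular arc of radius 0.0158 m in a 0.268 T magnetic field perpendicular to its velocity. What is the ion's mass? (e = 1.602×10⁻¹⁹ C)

Combine |q|V = ½mv² and r = mv/(|q|B): eliminate v to get m = qB²r²/(2V).
m = (1.602×10⁻¹⁹)(0.268)²(0.0158)²/(2·859) ≈ 1.67×10⁻²⁷ kg.

m ≈ 1.67×10⁻²⁷ kg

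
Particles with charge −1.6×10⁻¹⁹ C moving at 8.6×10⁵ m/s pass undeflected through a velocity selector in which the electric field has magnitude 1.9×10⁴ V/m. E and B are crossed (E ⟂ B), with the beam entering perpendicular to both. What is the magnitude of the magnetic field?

B = 0.022 T

Balance of forces in the selector: qE = qvB ⇒ B = E/v.
B = 1.9×10⁴/8.6×10⁵ = 0.022 T.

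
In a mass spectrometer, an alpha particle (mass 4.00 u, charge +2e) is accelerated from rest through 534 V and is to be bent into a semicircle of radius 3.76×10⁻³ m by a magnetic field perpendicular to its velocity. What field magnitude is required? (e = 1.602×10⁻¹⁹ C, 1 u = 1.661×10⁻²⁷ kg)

B ≈ 1.25 T

v = √(2|q|V/m) = √(2·3.204×10⁻¹⁹·534/6.644×10⁻²⁷) ≈ 2.269×10⁵ m/s.
B = mv/(|q|r) = (6.644×10⁻²⁷)(2.269×10⁵)/((3.204×10⁻¹⁹)(3.76×10⁻³)) ≈ 1.25 T.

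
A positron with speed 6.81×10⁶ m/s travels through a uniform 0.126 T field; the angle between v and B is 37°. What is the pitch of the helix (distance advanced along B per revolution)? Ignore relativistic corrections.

v∥ = v cosθ = 6.81×10⁶·cos37° ≈ 5.439×10⁶ m/s.
T = 2πm/(|q|B) = 2π(9.109×10⁻³¹)/((1.602×10⁻¹⁹)(0.126)) ≈ 2.835×10⁻¹⁰ s.
pitch = v∥ T = (5.439×10⁶)(2.835×10⁻¹⁰) ≈ 1.54×10⁻³ m.

p ≈ 1.54×10⁻³ m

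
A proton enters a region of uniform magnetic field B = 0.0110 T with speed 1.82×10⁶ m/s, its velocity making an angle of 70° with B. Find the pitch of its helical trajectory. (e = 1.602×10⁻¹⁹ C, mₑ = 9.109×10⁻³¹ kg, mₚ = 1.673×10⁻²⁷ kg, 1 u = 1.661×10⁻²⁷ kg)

v∥ = v cosθ = 1.82×10⁶·cos70° ≈ 6.225×10⁵ m/s.
T = 2πm/(|q|B) = 2π(1.673×10⁻²⁷)/((1.602×10⁻¹⁹)(0.0110)) ≈ 5.965×10⁻⁶ s.
pitch = v∥ T = (6.225×10⁵)(5.965×10⁻⁶) ≈ 3.71 m.

p ≈ 3.71 m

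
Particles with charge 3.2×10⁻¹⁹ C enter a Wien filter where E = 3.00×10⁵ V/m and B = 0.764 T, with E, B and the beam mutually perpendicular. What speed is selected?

v = 3.93×10⁵ m/s

Zero net Lorentz force requires |qE| = |q v×B|, i.e. E = vB.
v = E/B = 3.00×10⁵/0.764 = 3.93×10⁵ m/s.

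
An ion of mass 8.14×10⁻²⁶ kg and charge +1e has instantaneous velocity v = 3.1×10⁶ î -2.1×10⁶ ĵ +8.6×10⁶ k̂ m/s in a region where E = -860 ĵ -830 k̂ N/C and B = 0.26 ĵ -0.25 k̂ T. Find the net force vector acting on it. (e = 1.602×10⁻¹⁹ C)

F ≈ (-2.74×10⁻¹³, 1.24×10⁻¹³, 1.29×10⁻¹³) N

v×B = (-1.71×10⁶, 7.75×10⁵, 8.06×10⁵) N/C.
E + v×B = (-1.71×10⁶, 7.74×10⁵, 8.05×10⁵) N/C.
F = q(E + v×B) = (1.602×10⁻¹⁹ C)·(-1.71×10⁶, 7.74×10⁵, 8.05×10⁵) = (-2.74×10⁻¹³, 1.24×10⁻¹³, 1.29×10⁻¹³) N.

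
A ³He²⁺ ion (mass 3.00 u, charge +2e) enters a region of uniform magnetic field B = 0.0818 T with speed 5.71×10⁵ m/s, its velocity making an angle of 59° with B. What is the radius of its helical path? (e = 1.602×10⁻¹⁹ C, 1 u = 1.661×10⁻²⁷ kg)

v⊥ = v sinθ = 5.71×10⁵·sin59° ≈ 4.894×10⁵ m/s.
r = m v⊥/(|q|B) = (4.983×10⁻²⁷)(4.894×10⁵)/((3.204×10⁻¹⁹)(0.0818)) ≈ 0.0931 m.

r ≈ 0.0931 m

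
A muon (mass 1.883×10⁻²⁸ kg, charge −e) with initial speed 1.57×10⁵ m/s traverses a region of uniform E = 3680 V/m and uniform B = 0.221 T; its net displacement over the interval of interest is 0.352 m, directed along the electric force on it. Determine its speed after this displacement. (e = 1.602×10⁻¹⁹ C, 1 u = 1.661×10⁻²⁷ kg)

B does no work; ΔKE = |q|E d.
½mv_f² = ½mv₀² + |q|Ed = ½(1.883×10⁻²⁸)(1.57×10⁵)² + (1.602×10⁻¹⁹)(3680)(0.352) ≈ 2.321×10⁻¹⁸ J + 2.075×10⁻¹⁶ J ≈ 2.098×10⁻¹⁶ J.
v_f = √(2·2.098×10⁻¹⁶/1.883×10⁻²⁸) ≈ 1.49×10⁶ m/s.

v_f ≈ 1.49×10⁶ m/s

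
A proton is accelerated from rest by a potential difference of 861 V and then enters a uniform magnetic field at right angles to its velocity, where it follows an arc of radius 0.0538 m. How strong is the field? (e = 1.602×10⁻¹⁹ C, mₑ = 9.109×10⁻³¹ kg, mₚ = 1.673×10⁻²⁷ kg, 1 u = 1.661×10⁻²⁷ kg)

B ≈ 0.0788 T

v = √(2|q|V/m) = √(2·1.602×10⁻¹⁹·861/1.673×10⁻²⁷) ≈ 4.061×10⁵ m/s.
B = mv/(|q|r) = (1.673×10⁻²⁷)(4.061×10⁵)/((1.602×10⁻¹⁹)(0.0538)) ≈ 0.0788 T.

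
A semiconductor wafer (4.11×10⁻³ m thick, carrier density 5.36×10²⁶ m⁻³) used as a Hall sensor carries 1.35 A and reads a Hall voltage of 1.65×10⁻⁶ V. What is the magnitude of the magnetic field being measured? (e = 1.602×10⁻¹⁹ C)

From V_H = IB/(n e t), B = V_H n e t / I.
B = (1.65×10⁻⁶)(5.36×10²⁶)(1.602×10⁻¹⁹)(4.11×10⁻³)/1.35 ≈ 0.431 T.

B ≈ 0.431 T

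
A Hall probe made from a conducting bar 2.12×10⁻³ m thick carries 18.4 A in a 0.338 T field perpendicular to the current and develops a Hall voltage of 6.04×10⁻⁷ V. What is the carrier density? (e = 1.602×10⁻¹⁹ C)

n ≈ 3.03×10²⁸ m⁻³

From V_H = IB/(n e t), n = IB/(V_H e t).
n = (18.4)(0.338)/((6.04×10⁻⁷)(1.602×10⁻¹⁹)(2.12×10⁻³)) ≈ 3.03×10²⁸ m⁻³.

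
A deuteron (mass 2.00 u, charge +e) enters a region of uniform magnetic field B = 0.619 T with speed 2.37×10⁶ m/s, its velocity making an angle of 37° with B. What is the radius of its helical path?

v⊥ = v sinθ = 2.37×10⁶·sin37° ≈ 1.426×10⁶ m/s.
r = m v⊥/(|q|B) = (3.322×10⁻²⁷)(1.426×10⁶)/((1.602×10⁻¹⁹)(0.619)) ≈ 0.0478 m.

r ≈ 0.0478 m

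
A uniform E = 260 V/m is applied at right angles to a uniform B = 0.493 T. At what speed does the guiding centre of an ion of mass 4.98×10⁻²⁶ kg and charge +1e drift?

The steady drift has the magnetic force balancing the electric force, so v_d = E/B.
v_d = 260/0.493 = 527 m/s.

v_d ≈ 527 m/s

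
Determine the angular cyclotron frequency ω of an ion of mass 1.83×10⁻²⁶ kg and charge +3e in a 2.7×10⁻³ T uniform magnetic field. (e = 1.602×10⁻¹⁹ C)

ω ≈ 7.1×10⁴ rad/s

ω = |q|B/m.
ω = (4.806×10⁻¹⁹)(2.7×10⁻³)/1.83×10⁻²⁶ ≈ 7.1×10⁴ rad/s.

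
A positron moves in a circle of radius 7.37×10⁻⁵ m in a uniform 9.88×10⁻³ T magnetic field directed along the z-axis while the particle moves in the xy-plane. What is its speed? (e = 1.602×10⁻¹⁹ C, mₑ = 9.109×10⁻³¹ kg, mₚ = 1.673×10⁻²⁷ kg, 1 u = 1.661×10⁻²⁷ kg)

From |q|vB = mv²/r, v = |q|Br/m.
v = (1.602×10⁻¹⁹)(9.88×10⁻³)(7.37×10⁻⁵)/9.109×10⁻³¹ ≈ 1.28×10⁵ m/s.

v ≈ 1.28×10⁵ m/s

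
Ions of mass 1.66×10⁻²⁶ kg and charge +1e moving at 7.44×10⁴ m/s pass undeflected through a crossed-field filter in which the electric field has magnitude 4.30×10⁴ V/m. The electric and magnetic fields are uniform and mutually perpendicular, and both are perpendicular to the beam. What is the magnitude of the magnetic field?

Balance of forces in the selector: qE = qvB ⇒ B = E/v.
B = 4.30×10⁴/7.44×10⁴ = 0.578 T.

B = 0.578 T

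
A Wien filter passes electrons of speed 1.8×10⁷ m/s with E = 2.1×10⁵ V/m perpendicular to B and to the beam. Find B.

B = 0.012 T

Balance of forces in the selector: qE = qvB ⇒ B = E/v.
B = 2.1×10⁵/1.8×10⁷ = 0.012 T.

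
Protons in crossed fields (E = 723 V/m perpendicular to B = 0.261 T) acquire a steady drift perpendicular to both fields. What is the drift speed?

The E×B drift speed is v_d = E/B.
v_d = 723/0.261 = 2770 m/s.

v_d ≈ 2770 m/s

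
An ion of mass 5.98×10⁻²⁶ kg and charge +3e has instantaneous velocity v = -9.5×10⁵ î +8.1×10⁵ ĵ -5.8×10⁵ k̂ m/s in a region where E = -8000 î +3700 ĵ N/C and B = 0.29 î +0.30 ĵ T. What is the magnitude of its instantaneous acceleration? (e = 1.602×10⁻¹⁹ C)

|a| ≈ 4.58×10¹² m/s²

v×B = (1.74×10⁵, -1.68×10⁵, -5.20×10⁵) N/C.
E + v×B = (1.66×10⁵, -1.64×10⁵, -5.20×10⁵) N/C.
F = q(E + v×B) = (4.806×10⁻¹⁹ C)·(1.66×10⁵, -1.64×10⁵, -5.20×10⁵) = (7.98×10⁻¹⁴, -7.91×10⁻¹⁴, -2.50×10⁻¹³) N.
|a| = |F|/m = 2.739×10⁻¹³/5.98×10⁻²⁶ ≈ 4.58×10¹² m/s².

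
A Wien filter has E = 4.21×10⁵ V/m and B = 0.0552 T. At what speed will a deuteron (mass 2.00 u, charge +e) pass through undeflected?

Zero net Lorentz force requires |qE| = |q v×B|, i.e. E = vB.
v = E/B = 4.21×10⁵/0.0552 = 7.63×10⁶ m/s.

v = 7.63×10⁶ m/s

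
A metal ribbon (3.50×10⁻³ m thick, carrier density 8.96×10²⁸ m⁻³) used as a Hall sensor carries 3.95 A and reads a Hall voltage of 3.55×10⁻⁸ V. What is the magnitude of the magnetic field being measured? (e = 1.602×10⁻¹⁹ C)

From V_H = IB/(n e t), B = V_H n e t / I.
B = (3.55×10⁻⁸)(8.96×10²⁸)(1.602×10⁻¹⁹)(3.50×10⁻³)/3.95 ≈ 0.452 T.

B ≈ 0.452 T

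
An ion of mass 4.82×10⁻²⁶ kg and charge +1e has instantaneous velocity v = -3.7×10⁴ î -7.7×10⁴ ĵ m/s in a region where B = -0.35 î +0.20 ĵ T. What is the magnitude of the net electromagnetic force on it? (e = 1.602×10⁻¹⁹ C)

v×B = (0, 0, -3.44×10⁴) N/C.
F = q v×B = (1.602×10⁻¹⁹ C)·(0, 0, -3.44×10⁴) = (0, 0, -5.50×10⁻¹⁵) N.
|F| = 5.50×10⁻¹⁵ N.

|F| ≈ 5.50×10⁻¹⁵ N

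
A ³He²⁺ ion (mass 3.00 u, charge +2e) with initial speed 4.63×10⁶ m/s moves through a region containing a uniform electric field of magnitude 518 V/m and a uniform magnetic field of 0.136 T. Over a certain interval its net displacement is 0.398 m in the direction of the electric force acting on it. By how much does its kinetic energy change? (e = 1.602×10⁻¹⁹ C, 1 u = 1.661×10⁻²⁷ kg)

ΔKE ≈ 6.61×10⁻¹⁷ J

The magnetic force is always ⟂ v and does no work; only the electric force changes KE.
ΔKE = F_E · d = |q|E d = (3.204×10⁻¹⁹)(518)(0.398) ≈ 6.61×10⁻¹⁷ J.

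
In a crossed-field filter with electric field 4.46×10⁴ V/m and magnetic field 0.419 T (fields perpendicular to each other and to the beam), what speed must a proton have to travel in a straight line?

v = 1.06×10⁵ m/s

Straight-line motion ⇒ electric and magnetic forces cancel, so E = vB.
v = E/B = 4.46×10⁴/0.419 = 1.06×10⁵ m/s.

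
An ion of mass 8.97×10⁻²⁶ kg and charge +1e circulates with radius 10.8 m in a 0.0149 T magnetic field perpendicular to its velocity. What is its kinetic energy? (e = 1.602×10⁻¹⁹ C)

KE ≈ 3.70×10⁻¹⁵ J

v = |q|Br/m, then KE = ½mv² = (qBr)²/(2m).
v = (1.602×10⁻¹⁹)(0.0149)(10.8)/8.97×10⁻²⁶ ≈ 2.874×10⁵ m/s.
KE = ½(8.97×10⁻²⁶)(2.874×10⁵)² ≈ 3.70×10⁻¹⁵ J.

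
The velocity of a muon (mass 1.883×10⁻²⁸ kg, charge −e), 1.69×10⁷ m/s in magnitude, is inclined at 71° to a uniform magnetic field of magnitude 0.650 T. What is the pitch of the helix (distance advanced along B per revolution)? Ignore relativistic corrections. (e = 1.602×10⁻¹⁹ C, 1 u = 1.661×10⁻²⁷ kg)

p ≈ 0.0625 m

v∥ = v cosθ = 1.69×10⁷·cos71° ≈ 5.502×10⁶ m/s.
T = 2πm/(|q|B) = 2π(1.883×10⁻²⁸)/((1.602×10⁻¹⁹)(0.650)) ≈ 1.136×10⁻⁸ s.
pitch = v∥ T = (5.502×10⁶)(1.136×10⁻⁸) ≈ 0.0625 m.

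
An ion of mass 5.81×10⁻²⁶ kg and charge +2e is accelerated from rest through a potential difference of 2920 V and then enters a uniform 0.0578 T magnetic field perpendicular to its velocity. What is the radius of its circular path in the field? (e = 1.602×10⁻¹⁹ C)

r ≈ 0.563 m

Acceleration: |q|V = ½mv² ⇒ v = √(2|q|V/m) = √(2·3.204×10⁻¹⁹·2920/5.81×10⁻²⁶) ≈ 1.795×10⁵ m/s.
In the field: r = mv/(|q|B) = (5.81×10⁻²⁶)(1.795×10⁵)/((3.204×10⁻¹⁹)(0.0578)) ≈ 0.563 m.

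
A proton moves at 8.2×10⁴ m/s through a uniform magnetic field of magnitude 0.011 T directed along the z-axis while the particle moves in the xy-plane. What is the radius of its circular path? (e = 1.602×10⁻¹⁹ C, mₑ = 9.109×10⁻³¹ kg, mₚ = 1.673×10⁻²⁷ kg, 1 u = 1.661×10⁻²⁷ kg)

The magnetic force provides the centripetal force: |q|vB = mv²/r.
r = mv/(|q|B) = (1.673×10⁻²⁷)(8.2×10⁴)/((1.602×10⁻¹⁹)(0.011)) ≈ 0.078 m.

r ≈ 0.078 m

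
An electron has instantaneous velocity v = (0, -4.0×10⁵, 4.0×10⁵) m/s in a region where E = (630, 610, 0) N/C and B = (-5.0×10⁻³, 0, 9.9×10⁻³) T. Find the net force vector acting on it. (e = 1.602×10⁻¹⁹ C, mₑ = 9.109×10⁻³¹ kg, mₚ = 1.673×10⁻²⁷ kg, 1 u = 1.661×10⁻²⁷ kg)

F ≈ (5.33×10⁻¹⁶, 2.23×10⁻¹⁶, 3.20×10⁻¹⁶) N

v×B = (-3960, -2000, -2000) N/C.
E + v×B = (-3330, -1390, -2000) N/C.
F = q(E + v×B) = (−1.602×10⁻¹⁹ C)·(-3330, -1390, -2000) = (5.33×10⁻¹⁶, 2.23×10⁻¹⁶, 3.20×10⁻¹⁶) N.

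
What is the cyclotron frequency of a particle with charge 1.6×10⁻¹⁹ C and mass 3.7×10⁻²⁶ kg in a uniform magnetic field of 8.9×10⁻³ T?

f = |q|B/(2πm).
f = (1.6×10⁻¹⁹)(8.9×10⁻³)/(2π·3.7×10⁻²⁶) ≈ 6100 Hz.

f ≈ 6100 Hz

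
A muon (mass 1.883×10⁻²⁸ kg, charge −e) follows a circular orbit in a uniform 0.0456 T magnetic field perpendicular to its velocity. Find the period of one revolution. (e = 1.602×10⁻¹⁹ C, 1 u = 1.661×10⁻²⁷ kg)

The cyclotron period depends only on m, q, B: T = 2πm/(|q|B).
T = 2π(1.883×10⁻²⁸)/((1.602×10⁻¹⁹)(0.0456)) ≈ 1.62×10⁻⁷ s.

T ≈ 1.62×10⁻⁷ s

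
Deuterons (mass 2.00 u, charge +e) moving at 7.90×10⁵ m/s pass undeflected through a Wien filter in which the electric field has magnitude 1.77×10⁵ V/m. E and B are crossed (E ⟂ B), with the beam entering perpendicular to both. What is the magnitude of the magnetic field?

Balance of forces in the selector: qE = qvB ⇒ B = E/v.
B = 1.77×10⁵/7.90×10⁵ = 0.224 T.

B = 0.224 T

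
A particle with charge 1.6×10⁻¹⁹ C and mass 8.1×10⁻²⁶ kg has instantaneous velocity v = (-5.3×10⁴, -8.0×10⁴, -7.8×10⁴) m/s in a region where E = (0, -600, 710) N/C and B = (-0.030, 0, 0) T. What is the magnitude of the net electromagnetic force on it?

|F| ≈ 3.88×10⁻¹⁶ N

v×B = (0, 2340, -2400) N/C.
E + v×B = (0, 1740, -1690) N/C.
F = q(E + v×B) = (1.6×10⁻¹⁹ C)·(0, 1740, -1690) = (0, 2.78×10⁻¹⁶, -2.70×10⁻¹⁶) N.
|F| = 3.88×10⁻¹⁶ N.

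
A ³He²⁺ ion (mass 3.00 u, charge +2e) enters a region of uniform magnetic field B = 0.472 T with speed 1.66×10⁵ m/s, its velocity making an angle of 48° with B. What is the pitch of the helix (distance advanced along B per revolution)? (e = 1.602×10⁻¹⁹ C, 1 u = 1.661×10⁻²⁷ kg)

v∥ = v cosθ = 1.66×10⁵·cos48° ≈ 1.111×10⁵ m/s.
T = 2πm/(|q|B) = 2π(4.983×10⁻²⁷)/((3.204×10⁻¹⁹)(0.472)) ≈ 2.070×10⁻⁷ s.
pitch = v∥ T = (1.111×10⁵)(2.070×10⁻⁷) ≈ 0.0230 m.

p ≈ 0.0230 m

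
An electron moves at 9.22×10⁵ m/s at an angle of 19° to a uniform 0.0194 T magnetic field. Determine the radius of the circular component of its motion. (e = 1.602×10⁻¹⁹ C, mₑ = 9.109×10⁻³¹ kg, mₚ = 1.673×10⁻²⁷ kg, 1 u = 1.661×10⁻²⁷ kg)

r ≈ 8.80×10⁻⁵ m

v⊥ = v sinθ = 9.22×10⁵·sin19° ≈ 3.002×10⁵ m/s.
r = m v⊥/(|q|B) = (9.109×10⁻³¹)(3.002×10⁵)/((1.602×10⁻¹⁹)(0.0194)) ≈ 8.80×10⁻⁵ m.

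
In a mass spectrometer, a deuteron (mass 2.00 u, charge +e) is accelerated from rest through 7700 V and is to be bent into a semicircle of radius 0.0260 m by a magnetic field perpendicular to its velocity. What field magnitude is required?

v = √(2|q|V/m) = √(2·1.602×10⁻¹⁹·7700/3.322×10⁻²⁷) ≈ 8.618×10⁵ m/s.
B = mv/(|q|r) = (3.322×10⁻²⁷)(8.618×10⁵)/((1.602×10⁻¹⁹)(0.0260)) ≈ 0.687 T.

B ≈ 0.687 T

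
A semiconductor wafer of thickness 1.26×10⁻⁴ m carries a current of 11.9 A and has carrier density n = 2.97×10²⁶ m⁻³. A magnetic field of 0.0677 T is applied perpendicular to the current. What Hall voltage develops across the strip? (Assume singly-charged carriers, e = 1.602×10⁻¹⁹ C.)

V_H = IB/(n e t).
V_H = (11.9)(0.0677)/((2.97×10²⁶)(1.602×10⁻¹⁹)(1.26×10⁻⁴)) ≈ 1.34×10⁻⁴ V.

V_H ≈ 1.34×10⁻⁴ V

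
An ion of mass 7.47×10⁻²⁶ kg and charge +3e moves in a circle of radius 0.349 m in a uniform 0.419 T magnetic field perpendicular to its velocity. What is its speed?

From |q|vB = mv²/r, v = |q|Br/m.
v = (4.806×10⁻¹⁹)(0.419)(0.349)/7.47×10⁻²⁶ ≈ 9.41×10⁵ m/s.

v ≈ 9.41×10⁵ m/s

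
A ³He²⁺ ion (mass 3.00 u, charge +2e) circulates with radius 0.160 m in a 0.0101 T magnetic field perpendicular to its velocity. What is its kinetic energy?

v = |q|Br/m, then KE = ½mv² = (qBr)²/(2m).
v = (3.204×10⁻¹⁹)(0.0101)(0.160)/4.983×10⁻²⁷ ≈ 1.039×10⁵ m/s.
KE = ½(4.983×10⁻²⁷)(1.039×10⁵)² ≈ 2.69×10⁻¹⁷ J.

KE ≈ 2.69×10⁻¹⁷ J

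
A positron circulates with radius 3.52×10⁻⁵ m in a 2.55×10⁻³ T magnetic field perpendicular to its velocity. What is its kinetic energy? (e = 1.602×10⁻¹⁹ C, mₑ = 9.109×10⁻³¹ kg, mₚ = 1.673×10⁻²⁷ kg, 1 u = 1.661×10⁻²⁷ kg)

v = |q|Br/m, then KE = ½mv² = (qBr)²/(2m).
v = (1.602×10⁻¹⁹)(2.55×10⁻³)(3.52×10⁻⁵)/9.109×10⁻³¹ ≈ 1.579×10⁴ m/s.
KE = ½(9.109×10⁻³¹)(1.579×10⁴)² ≈ 1.13×10⁻²² J = 7.08×10⁻⁴ eV.

KE ≈ 7.08×10⁻⁴ eV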